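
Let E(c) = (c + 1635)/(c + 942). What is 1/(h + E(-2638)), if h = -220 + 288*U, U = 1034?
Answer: 1696/504683115 ≈ 3.3605e-6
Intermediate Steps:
h = 297572 (h = -220 + 288*1034 = -220 + 297792 = 297572)
E(c) = (1635 + c)/(942 + c)
1/(h + E(-2638)) = 1/(297572 + (1635 - 2638)/(942 - 2638)) = 1/(297572 - 1003/(-1696)) = 1/(297572 - 1/1696*(-1003)) = 1/(297572 + 1003/1696) = 1/(504683115/1696) = 1696/504683115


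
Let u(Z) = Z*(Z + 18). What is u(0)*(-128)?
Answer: 0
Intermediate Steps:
u(Z) = Z*(18 + Z)
u(0)*(-128) = (0*(18 + 0))*(-128) = (0*18)*(-128) = 0*(-128) = 0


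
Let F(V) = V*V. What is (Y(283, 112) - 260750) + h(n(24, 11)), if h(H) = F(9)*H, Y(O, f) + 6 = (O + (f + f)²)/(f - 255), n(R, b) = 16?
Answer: -37153239/143 ≈ -2.5981e+5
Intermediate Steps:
F(V) = V²
Y(O, f) = -6 + (O + 4*f²)/(-255 + f) (Y(O, f) = -6 + (O + (f + f)²)/(f - 255) = -6 + (O + (2*f)²)/(-255 + f) = -6 + (O + 4*f²)/(-255 + f))
h(H) = 81*H (h(H) = 9²*H = 81*H)
(Y(283, 112) - 260750) + h(n(24, 11)) = ((1530 + 283 - 6*112 + 4*112²)/(-255 + 112) - 260750) + 81*16 = ((1530 + 283 - 672 + 4*12544)/(-143) - 260750) + 1296 = (-(1530 + 283 - 672 + 50176)/143 - 260750) + 1296 = (-1/143*51317 - 260750) + 1296 = (-51317/143 - 260750) + 1296 = -37338567/143 + 1296 = -37153239/143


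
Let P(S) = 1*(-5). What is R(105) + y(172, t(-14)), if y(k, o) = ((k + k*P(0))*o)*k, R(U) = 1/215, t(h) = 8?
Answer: -203537919/215 ≈ -9.4669e+5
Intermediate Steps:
P(S) = -5
R(U) = 1/215
y(k, o) = -4*o*k**2 (y(k, o) = ((k + k*(-5))*o)*k = ((k - 5*k)*o)*k = ((-4*k)*o)*k = (-4*k*o)*k = -4*o*k**2)
R(105) + y(172, t(-14)) = 1/215 - 4*8*172**2 = 1/215 - 4*8*29584 = 1/215 - 946688 = -203537919/215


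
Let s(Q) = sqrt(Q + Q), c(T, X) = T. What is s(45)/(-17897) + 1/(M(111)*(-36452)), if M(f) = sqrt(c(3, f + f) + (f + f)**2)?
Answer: -3*sqrt(10)/17897 - sqrt(49287)/1796609724 ≈ -0.00053020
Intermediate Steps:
M(f) = sqrt(3 + 4*f**2) (M(f) = sqrt(3 + (f + f)**2) = sqrt(3 + (2*f)**2) = sqrt(3 + 4*f**2))
s(Q) = sqrt(2)*sqrt(Q) (s(Q) = sqrt(2*Q) = sqrt(2)*sqrt(Q))
s(45)/(-17897) + 1/(M(111)*(-36452)) = (sqrt(2)*sqrt(45))/(-17897) + 1/(sqrt(3 + 4*111**2)*(-36452)) = (sqrt(2)*(3*sqrt(5)))*(-1/17897) - 1/36452/sqrt(3 + 4*12321) = (3*sqrt(10))*(-1/17897) - 1/36452/sqrt(3 + 49284) = -3*sqrt(10)/17897 - 1/36452/sqrt(49287) = -3*sqrt(10)/17897 + (sqrt(49287)/49287)*(-1/36452) = -3*sqrt(10)/17897 - sqrt(49287)/1796609724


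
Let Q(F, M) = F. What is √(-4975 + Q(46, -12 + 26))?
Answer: I*√4929 ≈ 70.207*I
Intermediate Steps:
√(-4975 + Q(46, -12 + 26)) = √(-4975 + 46) = √(-4929) = I*√4929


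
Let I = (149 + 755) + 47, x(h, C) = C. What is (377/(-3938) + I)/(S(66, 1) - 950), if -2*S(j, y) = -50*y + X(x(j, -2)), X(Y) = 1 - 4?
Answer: -3744661/3636743 ≈ -1.0297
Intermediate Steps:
X(Y) = -3
I = 951 (I = 904 + 47 = 951)
S(j, y) = 3/2 + 25*y (S(j, y) = -(-50*y - 3)/2 = -(-3 - 50*y)/2 = 3/2 + 25*y)
(377/(-3938) + I)/(S(66, 1) - 950) = (377/(-3938) + 951)/((3/2 + 25*1) - 950) = (377*(-1/3938) + 951)/((3/2 + 25) - 950) = (-377/3938 + 951)/(53/2 - 950) = 3744661/(3938*(-1847/2)) = (3744661/3938)*(-2/1847) = -3744661/3636743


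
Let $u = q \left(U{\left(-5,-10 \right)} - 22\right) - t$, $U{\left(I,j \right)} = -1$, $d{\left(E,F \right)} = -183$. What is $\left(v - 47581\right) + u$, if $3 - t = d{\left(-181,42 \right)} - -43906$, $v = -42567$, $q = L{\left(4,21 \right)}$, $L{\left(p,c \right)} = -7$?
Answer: $-46267$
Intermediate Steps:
$q = -7$
$t = -43720$ ($t = 3 - \left(-183 - -43906\right) = 3 - \left(-183 + 43906\right) = 3 - 43723 = -43720$)
$u = 43881$ ($u = - 7 \left(-1 - 22\right) - -43720 = - 7 \left(-1 - 22\right) + 43720 = \left(-7\right) \left(-23\right) + 43720 = 161 + 43720 = 43881$)
$\left(v - 47581\right) + u = \left(-42567 - 47581\right) + 43881 = -90148 + 43881 = -46267$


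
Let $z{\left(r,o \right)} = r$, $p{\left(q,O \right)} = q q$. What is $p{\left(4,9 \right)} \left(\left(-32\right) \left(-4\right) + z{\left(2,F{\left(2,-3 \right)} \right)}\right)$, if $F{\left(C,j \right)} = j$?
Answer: $2080$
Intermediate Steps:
$p{\left(q,O \right)} = q^{2}$
$p{\left(4,9 \right)} \left(\left(-32\right) \left(-4\right) + z{\left(2,F{\left(2,-3 \right)} \right)}\right) = 4^{2} \left(\left(-32\right) \left(-4\right) + 2\right) = 16 \left(128 + 2\right) = 16 \cdot 130 = 2080$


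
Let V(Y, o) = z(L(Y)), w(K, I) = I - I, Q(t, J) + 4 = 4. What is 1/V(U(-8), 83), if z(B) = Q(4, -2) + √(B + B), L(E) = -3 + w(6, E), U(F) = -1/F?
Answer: -I*√6/6 ≈ -0.40825*I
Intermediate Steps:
Q(t, J) = 0 (Q(t, J) = -4 + 4 = 0)
w(K, I) = 0
L(E) = -3 (L(E) = -3 + 0 = -3)
z(B) = √2*√B (z(B) = 0 + √(B + B) = 0 + √(2*B) = 0 + √2*√B = √2*√B)
V(Y, o) = I*√6 (V(Y, o) = √2*√(-3) = √2*(I*√3) = I*√6)
1/V(U(-8), 83) = 1/(I*√6) = -I*√6/6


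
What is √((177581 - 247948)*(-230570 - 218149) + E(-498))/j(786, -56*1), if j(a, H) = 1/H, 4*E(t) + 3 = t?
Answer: -28*√126300038991 ≈ -9.9508e+6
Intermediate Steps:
E(t) = -¾ + t/4
√((177581 - 247948)*(-230570 - 218149) + E(-498))/j(786, -56*1) = √((177581 - 247948)*(-230570 - 218149) + (-¾ + (¼)*(-498)))/(1/(-56*1)) = √(-70367*(-448719) + (-¾ - 249/2))/(1/(-56)) = √(31575009873 - 501/4)/(-1/56) = √(126300038991/4)*(-56) = (√126300038991/2)*(-56) = -28*√126300038991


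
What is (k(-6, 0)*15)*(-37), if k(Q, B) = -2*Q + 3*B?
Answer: -6660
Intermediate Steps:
(k(-6, 0)*15)*(-37) = ((-2*(-6) + 3*0)*15)*(-37) = ((12 + 0)*15)*(-37) = (12*15)*(-37) = 180*(-37) = -6660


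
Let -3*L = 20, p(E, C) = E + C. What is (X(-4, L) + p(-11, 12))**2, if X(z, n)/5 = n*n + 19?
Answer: 8202496/81 ≈ 1.0127e+5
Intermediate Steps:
p(E, C) = C + E
L = -20/3 (L = -1/3*20 = -20/3 ≈ -6.6667)
X(z, n) = 95 + 5*n**2 (X(z, n) = 5*(n*n + 19) = 5*(n**2 + 19) = 5*(19 + n**2) = 95 + 5*n**2)
(X(-4, L) + p(-11, 12))**2 = ((95 + 5*(-20/3)**2) + (12 - 11))**2 = ((95 + 5*(400/9)) + 1)**2 = ((95 + 2000/9) + 1)**2 = (2855/9 + 1)**2 = (2864/9)**2 = 8202496/81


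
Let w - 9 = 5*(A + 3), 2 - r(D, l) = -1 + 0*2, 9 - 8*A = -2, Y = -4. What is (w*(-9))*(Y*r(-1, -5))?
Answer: 6669/2 ≈ 3334.5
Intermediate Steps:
A = 11/8 (A = 9/8 - ⅛*(-2) = 9/8 + ¼ = 11/8 ≈ 1.3750)
r(D, l) = 3 (r(D, l) = 2 - (-1 + 0*2) = 2 - (-1 + 0) = 2 - 1*(-1) = 2 + 1 = 3)
w = 247/8 (w = 9 + 5*(11/8 + 3) = 9 + 5*(35/8) = 9 + 175/8 = 247/8 ≈ 30.875)
(w*(-9))*(Y*r(-1, -5)) = ((247/8)*(-9))*(-4*3) = -2223/8*(-12) = 6669/2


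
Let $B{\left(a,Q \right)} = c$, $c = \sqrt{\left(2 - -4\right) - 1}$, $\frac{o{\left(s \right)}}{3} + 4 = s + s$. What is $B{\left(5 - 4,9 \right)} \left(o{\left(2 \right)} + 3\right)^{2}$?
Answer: $9 \sqrt{5} \approx 20.125$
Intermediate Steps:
$o{\left(s \right)} = -12 + 6 s$ ($o{\left(s \right)} = -12 + 3 \left(s + s\right) = -12 + 3 \cdot 2 s = -12 + 6 s$)
$c = \sqrt{5}$ ($c = \sqrt{\left(2 + 4\right) - 1} = \sqrt{6 - 1} = \sqrt{5} \approx 2.2361$)
$B{\left(a,Q \right)} = \sqrt{5}$
$B{\left(5 - 4,9 \right)} \left(o{\left(2 \right)} + 3\right)^{2} = \sqrt{5} \left(\left(-12 + 6 \cdot 2\right) + 3\right)^{2} = \sqrt{5} \left(\left(-12 + 12\right) + 3\right)^{2} = \sqrt{5} \left(0 + 3\right)^{2} = \sqrt{5} \cdot 3^{2} = \sqrt{5} \cdot 9 = 9 \sqrt{5}$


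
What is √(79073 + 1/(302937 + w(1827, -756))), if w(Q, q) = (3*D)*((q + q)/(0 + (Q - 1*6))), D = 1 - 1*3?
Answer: √2673772934710777886778/183885783 ≈ 281.20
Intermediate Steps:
D = -2 (D = 1 - 3 = -2)
w(Q, q) = -12*q/(-6 + Q) (w(Q, q) = (3*(-2))*((q + q)/(0 + (Q - 1*6))) = -6*2*q/(0 + (Q - 6)) = -6*2*q/(0 + (-6 + Q)) = -6*2*q/(-6 + Q) = -12*q/(-6 + Q))
√(79073 + 1/(302937 + w(1827, -756))) = √(79073 + 1/(302937 - 12*(-756)/(-6 + 1827))) = √(79073 + 1/(302937 - 12*(-756)/1821)) = √(79073 + 1/(302937 - 12*(-756)*1/1821)) = √(79073 + 1/(302937 + 3024/607)) = √(79073 + 1/(183885783/607)) = √(79073 + 607/183885783) = √(14540400519766/183885783) = √2673772934710777886778/183885783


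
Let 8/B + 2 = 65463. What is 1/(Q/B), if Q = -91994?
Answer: -4/3011009617 ≈ -1.3285e-9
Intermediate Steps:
B = 8/65461 (B = 8/(-2 + 65463) = 8/65461 ≈ 0.00012221)
1/(Q/B) = 1/(-91994/8/65461) = 1/(-91994*65461/8) = 1/(-3011009617/4) = -4/3011009617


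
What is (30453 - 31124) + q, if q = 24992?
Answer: 24321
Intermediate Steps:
(30453 - 31124) + q = (30453 - 31124) + 24992 = -671 + 24992 = 24321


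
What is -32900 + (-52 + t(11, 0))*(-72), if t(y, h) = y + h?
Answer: -29948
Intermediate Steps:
t(y, h) = h + y
-32900 + (-52 + t(11, 0))*(-72) = -32900 + (-52 + (0 + 11))*(-72) = -32900 + (-52 + 11)*(-72) = -32900 - 41*(-72) = -32900 + 2952 = -29948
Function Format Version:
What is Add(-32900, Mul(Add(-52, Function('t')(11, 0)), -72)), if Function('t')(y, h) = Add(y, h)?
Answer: -29948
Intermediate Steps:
Function('t')(y, h) = Add(h, y)
Add(-32900, Mul(Add(-52, Function('t')(11, 0)), -72)) = Add(-32900, Mul(Add(-52, Add(0, 11)), -72)) = Add(-32900, Mul(Add(-52, 11), -72)) = Add(-32900, Mul(-41, -72)) = Add(-32900, 2952) = -29948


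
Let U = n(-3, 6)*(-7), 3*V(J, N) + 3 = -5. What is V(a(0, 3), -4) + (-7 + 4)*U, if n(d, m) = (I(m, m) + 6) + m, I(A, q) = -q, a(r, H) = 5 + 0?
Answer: 370/3 ≈ 123.33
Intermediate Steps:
a(r, H) = 5
n(d, m) = 6 (n(d, m) = (-m + 6) + m = (6 - m) + m = 6)
V(J, N) = -8/3 (V(J, N) = -1 + (⅓)*(-5) = -1 - 5/3 = -8/3)
U = -42 (U = 6*(-7) = -42)
V(a(0, 3), -4) + (-7 + 4)*U = -8/3 + (-7 + 4)*(-42) = -8/3 - 3*(-42) = -8/3 + 126 = 370/3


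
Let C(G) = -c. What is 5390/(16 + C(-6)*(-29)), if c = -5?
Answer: -5390/129 ≈ -41.783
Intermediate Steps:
C(G) = 5 (C(G) = -1*(-5) = 5)
5390/(16 + C(-6)*(-29)) = 5390/(16 + 5*(-29)) = 5390/(16 - 145) = 5390/(-129) = 5390*(-1/129) = -5390/129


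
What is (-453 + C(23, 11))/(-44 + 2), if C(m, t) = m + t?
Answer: 419/42 ≈ 9.9762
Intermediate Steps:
(-453 + C(23, 11))/(-44 + 2) = (-453 + (23 + 11))/(-44 + 2) = (-453 + 34)/(-42) = -419*(-1/42) = 419/42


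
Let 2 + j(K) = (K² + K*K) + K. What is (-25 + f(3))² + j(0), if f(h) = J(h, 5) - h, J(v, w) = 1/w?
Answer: 19271/25 ≈ 770.84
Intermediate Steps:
f(h) = ⅕ - h (f(h) = 1/5 - h = ⅕ - h)
j(K) = -2 + K + 2*K² (j(K) = -2 + ((K² + K*K) + K) = -2 + ((K² + K²) + K) = -2 + (2*K² + K) = -2 + (K + 2*K²) = -2 + K + 2*K²)
(-25 + f(3))² + j(0) = (-25 + (⅕ - 1*3))² + (-2 + 0 + 2*0²) = (-25 + (⅕ - 3))² + (-2 + 0 + 2*0) = (-25 - 14/5)² + (-2 + 0 + 0) = (-139/5)² - 2 = 19321/25 - 2 = 19271/25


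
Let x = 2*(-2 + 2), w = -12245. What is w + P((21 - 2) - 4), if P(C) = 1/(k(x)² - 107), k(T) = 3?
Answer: -1200011/98 ≈ -12245.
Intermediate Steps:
x = 0 (x = 2*0 = 0)
P(C) = -1/98 (P(C) = 1/(3² - 107) = 1/(9 - 107) = 1/(-98) = -1/98)
w + P((21 - 2) - 4) = -12245 - 1/98 = -1200011/98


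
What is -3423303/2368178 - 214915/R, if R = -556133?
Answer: -1394854792429/1317021935674 ≈ -1.0591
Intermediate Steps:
-3423303/2368178 - 214915/R = -3423303/2368178 - 214915/(-556133) = -3423303*1/2368178 - 214915*(-1/556133) = -3423303/2368178 + 214915/556133 = -1394854792429/1317021935674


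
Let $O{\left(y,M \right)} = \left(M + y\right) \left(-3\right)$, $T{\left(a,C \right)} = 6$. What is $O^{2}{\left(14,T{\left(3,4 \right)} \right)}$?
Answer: $3600$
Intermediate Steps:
$O{\left(y,M \right)} = - 3 M - 3 y$
$O^{2}{\left(14,T{\left(3,4 \right)} \right)} = \left(\left(-3\right) 6 - 42\right)^{2} = \left(-18 - 42\right)^{2} = \left(-60\right)^{2} = 3600$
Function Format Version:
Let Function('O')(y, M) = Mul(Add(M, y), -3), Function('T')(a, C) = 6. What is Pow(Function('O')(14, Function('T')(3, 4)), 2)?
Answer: 3600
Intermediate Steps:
Function('O')(y, M) = Add(Mul(-3, M), Mul(-3, y))
Pow(Function('O')(14, Function('T')(3, 4)), 2) = Pow(Add(Mul(-3, 6), Mul(-3, 14)), 2) = Pow(Add(-18, -42), 2) = Pow(-60, 2) = 3600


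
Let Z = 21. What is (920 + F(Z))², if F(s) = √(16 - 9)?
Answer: (920 + √7)² ≈ 8.5128e+5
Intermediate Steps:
F(s) = √7
(920 + F(Z))² = (920 + √7)²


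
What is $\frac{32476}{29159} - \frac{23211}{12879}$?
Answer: $- \frac{28727905}{41726529} \approx -0.68848$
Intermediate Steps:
$\frac{32476}{29159} - \frac{23211}{12879} = 32476 \cdot \frac{1}{29159} - \frac{2579}{1431} = \frac{32476}{29159} - \frac{2579}{1431} = - \frac{28727905}{41726529}$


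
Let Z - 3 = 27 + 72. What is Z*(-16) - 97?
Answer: -1729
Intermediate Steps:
Z = 102 (Z = 3 + (27 + 72) = 3 + 99 = 102)
Z*(-16) - 97 = 102*(-16) - 97 = -1632 - 97 = -1729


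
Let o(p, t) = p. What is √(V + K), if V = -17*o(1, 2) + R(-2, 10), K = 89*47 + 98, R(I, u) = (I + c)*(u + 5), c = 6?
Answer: 2*√1081 ≈ 65.757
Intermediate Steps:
R(I, u) = (5 + u)*(6 + I) (R(I, u) = (I + 6)*(u + 5) = (6 + I)*(5 + u) = (5 + u)*(6 + I))
K = 4281 (K = 4183 + 98 = 4281)
V = 43 (V = -17*1 + (30 + 5*(-2) + 6*10 - 2*10) = -17 + (30 - 10 + 60 - 20) = -17 + 60 = 43)
√(V + K) = √(43 + 4281) = √4324 = 2*√1081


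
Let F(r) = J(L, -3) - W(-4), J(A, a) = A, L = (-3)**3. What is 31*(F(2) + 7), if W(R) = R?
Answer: -496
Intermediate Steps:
L = -27
F(r) = -23 (F(r) = -27 - 1*(-4) = -27 + 4 = -23)
31*(F(2) + 7) = 31*(-23 + 7) = 31*(-16) = -496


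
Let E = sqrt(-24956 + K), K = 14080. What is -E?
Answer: -2*I*sqrt(2719) ≈ -104.29*I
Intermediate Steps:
E = 2*I*sqrt(2719) (E = sqrt(-24956 + 14080) = sqrt(-10876) = 2*I*sqrt(2719) ≈ 104.29*I)
-E = -2*I*sqrt(2719)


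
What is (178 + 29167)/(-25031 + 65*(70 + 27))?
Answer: -29345/18726 ≈ -1.5671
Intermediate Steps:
(178 + 29167)/(-25031 + 65*(70 + 27)) = 29345/(-25031 + 65*97) = 29345/(-25031 + 6305) = 29345/(-18726) = 29345*(-1/18726) = -29345/18726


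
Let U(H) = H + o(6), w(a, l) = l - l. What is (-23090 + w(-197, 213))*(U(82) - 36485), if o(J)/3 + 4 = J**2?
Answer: 838328630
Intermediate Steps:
o(J) = -12 + 3*J**2
w(a, l) = 0
U(H) = 96 + H (U(H) = H + (-12 + 3*6**2) = H + (-12 + 3*36) = H + (-12 + 108) = H + 96 = 96 + H)
(-23090 + w(-197, 213))*(U(82) - 36485) = (-23090 + 0)*((96 + 82) - 36485) = -23090*(178 - 36485) = -23090*(-36307) = 838328630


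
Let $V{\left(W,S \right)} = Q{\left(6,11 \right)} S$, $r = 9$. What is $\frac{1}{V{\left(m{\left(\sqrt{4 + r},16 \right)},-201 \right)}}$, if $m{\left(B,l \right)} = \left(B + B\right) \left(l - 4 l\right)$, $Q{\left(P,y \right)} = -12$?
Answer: $\frac{1}{2412} \approx 0.00041459$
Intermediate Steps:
$m{\left(B,l \right)} = - 6 B l$ ($m{\left(B,l \right)} = 2 B \left(- 3 l\right) = - 6 B l$)
$V{\left(W,S \right)} = - 12 S$
$\frac{1}{V{\left(m{\left(\sqrt{4 + r},16 \right)},-201 \right)}} = \frac{1}{\left(-12\right) \left(-201\right)} = \frac{1}{2412}$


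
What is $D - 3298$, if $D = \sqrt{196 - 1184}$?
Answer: $-3298 + 2 i \sqrt{247} \approx -3298.0 + 31.432 i$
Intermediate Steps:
$D = 2 i \sqrt{247}$ ($D = \sqrt{-988} = 2 i \sqrt{247} \approx 31.432 i$)
$D - 3298 = 2 i \sqrt{247} - 3298 = -3298 + 2 i \sqrt{247}$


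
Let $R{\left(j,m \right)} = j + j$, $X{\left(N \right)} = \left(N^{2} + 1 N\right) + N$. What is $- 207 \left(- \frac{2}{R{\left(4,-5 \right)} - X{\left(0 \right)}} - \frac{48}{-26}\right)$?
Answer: $- \frac{17181}{52} \approx -330.4$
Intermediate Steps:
$X{\left(N \right)} = N^{2} + 2 N$ ($X{\left(N \right)} = \left(N^{2} + N\right) + N = \left(N + N^{2}\right) + N = N^{2} + 2 N$)
$R{\left(j,m \right)} = 2 j$
$- 207 \left(- \frac{2}{R{\left(4,-5 \right)} - X{\left(0 \right)}} - \frac{48}{-26}\right) = - 207 \left(- \frac{2}{2 \cdot 4 - 0 \left(2 + 0\right)} - \frac{48}{-26}\right) = - 207 \left(- \frac{2}{8 - 0 \cdot 2} - - \frac{24}{13}\right) = - 207 \left(- \frac{2}{8 - 0} + \frac{24}{13}\right) = - 207 \left(- \frac{2}{8 + 0} + \frac{24}{13}\right) = - 207 \left(- \frac{2}{8} + \frac{24}{13}\right) = - 207 \left(\left(-2\right) \frac{1}{8} + \frac{24}{13}\right) = - 207 \left(- \frac{1}{4} + \frac{24}{13}\right) = \left(-207\right) \frac{83}{52} = - \frac{17181}{52}$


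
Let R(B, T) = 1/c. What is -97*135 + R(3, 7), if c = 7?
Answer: -91664/7 ≈ -13095.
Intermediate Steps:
R(B, T) = 1/7
-97*135 + R(3, 7) = -97*135 + 1/7 = -13095 + 1/7 = -91664/7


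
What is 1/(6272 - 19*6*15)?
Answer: 1/4562 ≈ 0.00021920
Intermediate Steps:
1/(6272 - 19*6*15) = 1/(6272 - 114*15) = 1/(6272 - 1710) = 1/4562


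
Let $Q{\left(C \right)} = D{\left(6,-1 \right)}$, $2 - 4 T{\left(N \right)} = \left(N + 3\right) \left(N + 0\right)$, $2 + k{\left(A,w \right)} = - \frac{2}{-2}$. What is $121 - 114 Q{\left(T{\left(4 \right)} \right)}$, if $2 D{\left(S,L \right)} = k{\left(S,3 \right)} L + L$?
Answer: $121$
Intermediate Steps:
$k{\left(A,w \right)} = -1$ ($k{\left(A,w \right)} = -2 - \frac{2}{-2} = -2 - -1 = -2 + 1 = -1$)
$D{\left(S,L \right)} = 0$ ($D{\left(S,L \right)} = \frac{- L + L}{2} = \frac{1}{2} \cdot 0 = 0$)
$T{\left(N \right)} = \frac{1}{2} - \frac{N \left(3 + N\right)}{4}$ ($T{\left(N \right)} = \frac{1}{2} - \frac{\left(N + 3\right) \left(N + 0\right)}{4} = \frac{1}{2} - \frac{\left(3 + N\right) N}{4} = \frac{1}{2} - \frac{N \left(3 + N\right)}{4}$)
$Q{\left(C \right)} = 0$
$121 - 114 Q{\left(T{\left(4 \right)} \right)} = 121 - 0 = 121 + 0 = 121$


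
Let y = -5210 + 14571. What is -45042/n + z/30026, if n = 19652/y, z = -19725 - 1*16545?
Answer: -3165205057563/147517738 ≈ -21456.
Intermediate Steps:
z = -36270 (z = -19725 - 16545 = -36270)
y = 9361
n = 19652/9361 ≈ 2.0993
-45042/n + z/30026 = -45042/19652/9361 - 36270/30026 = -45042*9361/19652 - 36270*1/30026 = -210819081/9826 - 18135/15013 = -3165205057563/147517738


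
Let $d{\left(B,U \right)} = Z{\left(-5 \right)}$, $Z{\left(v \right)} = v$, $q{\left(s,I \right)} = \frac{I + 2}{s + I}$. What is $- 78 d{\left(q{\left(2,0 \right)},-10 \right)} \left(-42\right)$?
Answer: $-16380$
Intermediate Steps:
$q{\left(s,I \right)} = \frac{2 + I}{I + s}$
$d{\left(B,U \right)} = -5$
$- 78 d{\left(q{\left(2,0 \right)},-10 \right)} \left(-42\right) = \left(-78\right) \left(-5\right) \left(-42\right) = 390 \left(-42\right) = -16380$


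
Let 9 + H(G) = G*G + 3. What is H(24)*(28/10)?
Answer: 1596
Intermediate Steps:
H(G) = -6 + G² (H(G) = -9 + (G*G + 3) = -9 + (G² + 3) = -9 + (3 + G²) = -6 + G²)
H(24)*(28/10) = (-6 + 24²)*(28/10) = (-6 + 576)*(28*(⅒)) = 570*(14/5) = 1596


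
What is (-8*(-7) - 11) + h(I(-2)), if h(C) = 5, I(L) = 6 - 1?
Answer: 50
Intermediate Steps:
I(L) = 5
(-8*(-7) - 11) + h(I(-2)) = (-8*(-7) - 11) + 5 = (56 - 11) + 5 = 45 + 5 = 50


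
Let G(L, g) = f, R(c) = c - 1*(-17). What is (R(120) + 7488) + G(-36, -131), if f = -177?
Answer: 7448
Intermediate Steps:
R(c) = 17 + c (R(c) = c + 17 = 17 + c)
G(L, g) = -177
(R(120) + 7488) + G(-36, -131) = ((17 + 120) + 7488) - 177 = (137 + 7488) - 177 = 7625 - 177 = 7448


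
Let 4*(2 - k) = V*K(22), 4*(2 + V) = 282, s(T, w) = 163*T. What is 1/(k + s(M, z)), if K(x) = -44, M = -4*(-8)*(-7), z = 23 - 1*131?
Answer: -2/71513 ≈ -2.7967e-5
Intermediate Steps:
z = -108 (z = 23 - 131 = -108)
M = -224 (M = 32*(-7) = -224)
V = 137/2 (V = -2 + (¼)*282 = -2 + 141/2 = 137/2 ≈ 68.500)
k = 1511/2 (k = 2 - 137*(-44)/8 = 2 - ¼*(-3014) = 2 + 1507/2 = 1511/2 ≈ 755.50)
1/(k + s(M, z)) = 1/(1511/2 + 163*(-224)) = 1/(1511/2 - 36512) = 1/(-71513/2) = -2/71513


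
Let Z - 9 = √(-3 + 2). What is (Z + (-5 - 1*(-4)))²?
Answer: (8 + I)² ≈ 63.0 + 16.0*I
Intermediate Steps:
Z = 9 + I (Z = 9 + √(-3 + 2) = 9 + √(-1) = 9 + I ≈ 9.0 + 1.0*I)
(Z + (-5 - 1*(-4)))² = ((9 + I) + (-5 - 1*(-4)))² = ((9 + I) + (-5 + 4))² = ((9 + I) - 1)² = (8 + I)²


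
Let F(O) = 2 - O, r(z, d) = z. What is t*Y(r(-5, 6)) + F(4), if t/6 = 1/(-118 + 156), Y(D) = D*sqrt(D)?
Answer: -2 - 15*I*sqrt(5)/19 ≈ -2.0 - 1.7653*I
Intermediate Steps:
Y(D) = D**(3/2)
t = 3/19 (t = 6/(-118 + 156) = 6/38 = 6*(1/38) = 3/19 ≈ 0.15789)
t*Y(r(-5, 6)) + F(4) = 3*(-5)**(3/2)/19 + (2 - 1*4) = 3*(-5*I*sqrt(5))/19 + (2 - 4) = -15*I*sqrt(5)/19 - 2 = -2 - 15*I*sqrt(5)/19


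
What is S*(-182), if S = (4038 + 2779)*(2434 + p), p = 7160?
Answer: -11903218236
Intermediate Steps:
S = 65402298 (S = (4038 + 2779)*(2434 + 7160) = 6817*9594 = 65402298)
S*(-182) = 65402298*(-182) = -11903218236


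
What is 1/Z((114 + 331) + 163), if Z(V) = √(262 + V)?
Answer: √870/870 ≈ 0.033903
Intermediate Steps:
1/Z((114 + 331) + 163) = 1/(√(262 + ((114 + 331) + 163))) = 1/(√(262 + (445 + 163))) = 1/(√(262 + 608)) = 1/(√870) = √870/870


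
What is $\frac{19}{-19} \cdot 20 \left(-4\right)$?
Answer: $80$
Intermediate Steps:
$\frac{19}{-19} \cdot 20 \left(-4\right) = 19 \left(- \frac{1}{19}\right) 20 \left(-4\right) = \left(-1\right) 20 \left(-4\right) = \left(-20\right) \left(-4\right) = 80$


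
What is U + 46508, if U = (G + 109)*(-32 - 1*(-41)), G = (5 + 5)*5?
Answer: 47939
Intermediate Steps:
G = 50 (G = 10*5 = 50)
U = 1431 (U = (50 + 109)*(-32 - 1*(-41)) = 159*(-32 + 41) = 159*9 = 1431)
U + 46508 = 1431 + 46508 = 47939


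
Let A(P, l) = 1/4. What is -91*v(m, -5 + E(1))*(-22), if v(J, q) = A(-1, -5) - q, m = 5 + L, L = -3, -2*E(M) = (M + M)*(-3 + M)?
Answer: 13013/2 ≈ 6506.5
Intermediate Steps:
E(M) = -M*(-3 + M) (E(M) = -(M + M)*(-3 + M)/2 = -2*M*(-3 + M)/2 = -M*(-3 + M))
A(P, l) = 1/4
m = 2 (m = 5 - 3 = 2)
v(J, q) = 1/4 - q
-91*v(m, -5 + E(1))*(-22) = -91*(1/4 - (-5 + 1*(3 - 1*1)))*(-22) = -91*(1/4 - (-5 + 1*(3 - 1)))*(-22) = -91*(1/4 - (-5 + 1*2))*(-22) = -91*(1/4 - (-5 + 2))*(-22) = -91*(1/4 - 1*(-3))*(-22) = -91*(1/4 + 3)*(-22) = -91*13/4*(-22) = -1183/4*(-22) = 13013/2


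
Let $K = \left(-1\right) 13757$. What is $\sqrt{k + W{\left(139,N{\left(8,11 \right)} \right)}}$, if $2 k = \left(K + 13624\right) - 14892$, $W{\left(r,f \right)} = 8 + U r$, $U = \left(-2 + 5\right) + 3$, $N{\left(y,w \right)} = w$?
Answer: $\frac{i \sqrt{26682}}{2} \approx 81.673 i$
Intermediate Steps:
$K = -13757$
$U = 6$ ($U = 3 + 3 = 6$)
$W{\left(r,f \right)} = 8 + 6 r$
$k = - \frac{15025}{2}$ ($k = \frac{\left(-13757 + 13624\right) - 14892}{2} = \frac{-133 - 14892}{2} = \frac{1}{2} \left(-15025\right) = - \frac{15025}{2} \approx -7512.5$)
$\sqrt{k + W{\left(139,N{\left(8,11 \right)} \right)}} = \sqrt{- \frac{15025}{2} + \left(8 + 6 \cdot 139\right)} = \sqrt{- \frac{15025}{2} + \left(8 + 834\right)} = \sqrt{- \frac{15025}{2} + 842} = \sqrt{- \frac{13341}{2}} = \frac{i \sqrt{26682}}{2}$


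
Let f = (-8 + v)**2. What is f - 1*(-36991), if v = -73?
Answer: 43552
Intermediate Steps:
f = 6561 (f = (-8 - 73)**2 = (-81)**2 = 6561)
f - 1*(-36991) = 6561 - 1*(-36991) = 6561 + 36991 = 43552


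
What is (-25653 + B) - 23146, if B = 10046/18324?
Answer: -447091415/9162 ≈ -48798.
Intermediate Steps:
B = 5023/9162 (B = 10046*(1/18324) = 5023/9162 ≈ 0.54824)
(-25653 + B) - 23146 = (-25653 + 5023/9162) - 23146 = -235027763/9162 - 23146 = -447091415/9162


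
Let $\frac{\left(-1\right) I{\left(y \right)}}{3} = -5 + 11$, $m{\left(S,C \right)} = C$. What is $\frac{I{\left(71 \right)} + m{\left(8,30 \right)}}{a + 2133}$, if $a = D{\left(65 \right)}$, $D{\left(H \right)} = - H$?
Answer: $\frac{3}{517} \approx 0.0058027$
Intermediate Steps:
$I{\left(y \right)} = -18$ ($I{\left(y \right)} = - 3 \left(-5 + 11\right) = \left(-3\right) 6 = -18$)
$a = -65$ ($a = \left(-1\right) 65 = -65$)
$\frac{I{\left(71 \right)} + m{\left(8,30 \right)}}{a + 2133} = \frac{-18 + 30}{-65 + 2133} = \frac{12}{2068} = 12 \cdot \frac{1}{2068} = \frac{3}{517}$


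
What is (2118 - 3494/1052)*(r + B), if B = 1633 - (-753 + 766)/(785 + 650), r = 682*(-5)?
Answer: -202601960612/53915 ≈ -3.7578e+6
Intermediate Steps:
r = -3410
B = 2343342/1435 (B = 1633 - 13/1435 = 2343342/1435 ≈ 1633.0)
(2118 - 3494/1052)*(r + B) = (2118 - 3494/1052)*(-3410 + 2343342/1435) = (2118 - 3494*1/1052)*(-2550008/1435) = (2118 - 1747/526)*(-2550008/1435) = (1112321/526)*(-2550008/1435) = -202601960612/53915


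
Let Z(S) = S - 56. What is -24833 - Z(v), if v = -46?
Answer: -24731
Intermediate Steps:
Z(S) = -56 + S
-24833 - Z(v) = -24833 - (-56 - 46) = -24833 - 1*(-102) = -24833 + 102 = -24731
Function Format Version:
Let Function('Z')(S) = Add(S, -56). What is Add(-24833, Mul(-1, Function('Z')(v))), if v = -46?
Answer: -24731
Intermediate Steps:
Function('Z')(S) = Add(-56, S)
Add(-24833, Mul(-1, Function('Z')(v))) = Add(-24833, Mul(-1, Add(-56, -46))) = Add(-24833, Mul(-1, -102)) = Add(-24833, 102) = -24731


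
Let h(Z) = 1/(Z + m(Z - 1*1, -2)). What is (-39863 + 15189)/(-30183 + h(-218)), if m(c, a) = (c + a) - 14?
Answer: 76557/93650 ≈ 0.81748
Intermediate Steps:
m(c, a) = -14 + a + c (m(c, a) = (a + c) - 14 = -14 + a + c)
h(Z) = 1/(-17 + 2*Z) (h(Z) = 1/(Z + (-14 - 2 + (Z - 1*1))) = 1/(Z + (-14 - 2 + (Z - 1))) = 1/(Z + (-14 - 2 + (-1 + Z))) = 1/(Z + (-17 + Z)) = 1/(-17 + 2*Z))
(-39863 + 15189)/(-30183 + h(-218)) = (-39863 + 15189)/(-30183 + 1/(-17 + 2*(-218))) = -24674/(-30183 + 1/(-17 - 436)) = -24674/(-30183 + 1/(-453)) = -24674/(-30183 - 1/453) = -24674/(-13672900/453) = -24674*(-453/13672900) = 76557/93650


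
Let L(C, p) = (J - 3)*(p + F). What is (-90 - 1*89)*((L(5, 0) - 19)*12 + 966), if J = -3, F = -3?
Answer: -170766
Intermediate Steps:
L(C, p) = 18 - 6*p (L(C, p) = (-3 - 3)*(p - 3) = -6*(-3 + p) = 18 - 6*p)
(-90 - 1*89)*((L(5, 0) - 19)*12 + 966) = (-90 - 1*89)*(((18 - 6*0) - 19)*12 + 966) = (-90 - 89)*(((18 + 0) - 19)*12 + 966) = -179*((18 - 19)*12 + 966) = -179*(-1*12 + 966) = -179*(-12 + 966) = -179*954 = -170766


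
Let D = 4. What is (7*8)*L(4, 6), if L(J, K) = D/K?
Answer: 112/3 ≈ 37.333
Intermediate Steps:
L(J, K) = 4/K
(7*8)*L(4, 6) = (7*8)*(4/6) = 56*(4*(1/6)) = 56*(2/3) = 112/3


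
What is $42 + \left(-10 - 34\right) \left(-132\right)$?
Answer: $5850$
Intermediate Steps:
$42 + \left(-10 - 34\right) \left(-132\right) = 42 - -5808 = 42 + 5808 = 5850$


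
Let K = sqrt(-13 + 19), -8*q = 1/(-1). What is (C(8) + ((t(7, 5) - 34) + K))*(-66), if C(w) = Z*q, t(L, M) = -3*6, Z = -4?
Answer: 3465 - 66*sqrt(6) ≈ 3303.3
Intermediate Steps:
t(L, M) = -18
q = 1/8 (q = -1/8/(-1) = -1/8*(-1) = 1/8 ≈ 0.12500)
K = sqrt(6) ≈ 2.4495
C(w) = -1/2 (C(w) = -4*1/8 = -1/2)
(C(8) + ((t(7, 5) - 34) + K))*(-66) = (-1/2 + ((-18 - 34) + sqrt(6)))*(-66) = (-1/2 + (-52 + sqrt(6)))*(-66) = (-105/2 + sqrt(6))*(-66) = 3465 - 66*sqrt(6)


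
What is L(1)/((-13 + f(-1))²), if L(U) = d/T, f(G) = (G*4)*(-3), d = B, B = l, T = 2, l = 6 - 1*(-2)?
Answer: 4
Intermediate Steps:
l = 8 (l = 6 + 2 = 8)
B = 8
d = 8
f(G) = -12*G (f(G) = (4*G)*(-3) = -12*G)
L(U) = 4 (L(U) = 8/2 = 8*(½) = 4)
L(1)/((-13 + f(-1))²) = 4/((-13 - 12*(-1))²) = 4/((-13 + 12)²) = 4/((-1)²) = 4/1 = 4*1 = 4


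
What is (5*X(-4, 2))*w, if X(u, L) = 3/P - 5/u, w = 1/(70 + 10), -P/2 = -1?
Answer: 11/64 ≈ 0.17188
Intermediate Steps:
P = 2 (P = -2*(-1) = 2)
w = 1/80 ≈ 0.012500
X(u, L) = 3/2 - 5/u
(5*X(-4, 2))*w = (5*(3/2 - 5/(-4)))*(1/80) = (5*(3/2 - 5*(-1/4)))*(1/80) = (5*(3/2 + 5/4))*(1/80) = (5*(11/4))*(1/80) = (55/4)*(1/80) = 11/64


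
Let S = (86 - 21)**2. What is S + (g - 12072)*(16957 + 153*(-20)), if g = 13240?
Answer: 16235921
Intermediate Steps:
S = 4225 (S = 65**2 = 4225)
S + (g - 12072)*(16957 + 153*(-20)) = 4225 + (13240 - 12072)*(16957 + 153*(-20)) = 4225 + 1168*(16957 - 3060) = 4225 + 1168*13897 = 4225 + 16231696 = 16235921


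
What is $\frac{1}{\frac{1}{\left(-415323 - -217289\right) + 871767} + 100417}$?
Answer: $\frac{673733}{67654246662} \approx 9.9585 \cdot 10^{-6}$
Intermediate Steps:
$\frac{1}{\frac{1}{\left(-415323 - -217289\right) + 871767} + 100417} = \frac{1}{\frac{1}{\left(-415323 + 217289\right) + 871767} + 100417} = \frac{1}{\frac{1}{-198034 + 871767} + 100417} = \frac{1}{\frac{1}{673733} + 100417} = \frac{1}{\frac{67654246662}{673733}} = \frac{673733}{67654246662}$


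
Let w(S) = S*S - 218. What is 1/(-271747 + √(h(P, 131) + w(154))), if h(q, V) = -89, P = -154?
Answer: -1/271594 ≈ -3.6820e-6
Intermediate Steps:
w(S) = -218 + S² (w(S) = S² - 218 = -218 + S²)
1/(-271747 + √(h(P, 131) + w(154))) = 1/(-271747 + √(-89 + (-218 + 154²))) = 1/(-271747 + √(-89 + (-218 + 23716))) = 1/(-271747 + √(-89 + 23498)) = 1/(-271747 + √23409) = 1/(-271747 + 153) = 1/(-271594) = -1/271594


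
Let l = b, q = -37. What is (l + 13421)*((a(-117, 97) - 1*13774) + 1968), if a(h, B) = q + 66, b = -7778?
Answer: -66457611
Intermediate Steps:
l = -7778
a(h, B) = 29 (a(h, B) = -37 + 66 = 29)
(l + 13421)*((a(-117, 97) - 1*13774) + 1968) = (-7778 + 13421)*((29 - 1*13774) + 1968) = 5643*((29 - 13774) + 1968) = 5643*(-13745 + 1968) = 5643*(-11777) = -66457611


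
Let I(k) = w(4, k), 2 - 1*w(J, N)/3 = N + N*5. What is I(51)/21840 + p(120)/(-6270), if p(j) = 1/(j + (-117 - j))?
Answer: -214427/5135130 ≈ -0.041757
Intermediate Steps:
w(J, N) = 6 - 18*N (w(J, N) = 6 - 3*(N + N*5) = 6 - 3*(N + 5*N) = 6 - 18*N)
I(k) = 6 - 18*k
p(j) = -1/117 (p(j) = 1/(-117) = -1/117)
I(51)/21840 + p(120)/(-6270) = (6 - 18*51)/21840 - 1/117/(-6270) = (6 - 918)*(1/21840) - 1/117*(-1/6270) = -912*1/21840 + 1/733590 = -19/455 + 1/733590 = -214427/5135130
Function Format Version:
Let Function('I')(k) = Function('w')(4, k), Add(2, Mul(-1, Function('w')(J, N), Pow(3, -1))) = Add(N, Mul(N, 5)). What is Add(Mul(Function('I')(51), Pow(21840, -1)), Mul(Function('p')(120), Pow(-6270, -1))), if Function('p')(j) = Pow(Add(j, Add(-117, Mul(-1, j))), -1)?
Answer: Rational(-214427, 5135130) ≈ -0.041757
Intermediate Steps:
Function('w')(J, N) = Add(6, Mul(-18, N)) (Function('w')(J, N) = Add(6, Mul(-3, Add(N, Mul(N, 5)))) = Add(6, Mul(-3, Add(N, Mul(5, N)))) = Add(6, Mul(-3, Mul(6, N))) = Add(6, Mul(-18, N)))
Function('I')(k) = Add(6, Mul(-18, k))
Function('p')(j) = Rational(-1, 117) (Function('p')(j) = Pow(-117, -1) = Rational(-1, 117))
Add(Mul(Function('I')(51), Pow(21840, -1)), Mul(Function('p')(120), Pow(-6270, -1))) = Add(Mul(Add(6, Mul(-18, 51)), Pow(21840, -1)), Mul(Rational(-1, 117), Pow(-6270, -1))) = Add(Mul(Add(6, -918), Rational(1, 21840)), Mul(Rational(-1, 117), Rational(-1, 6270))) = Add(Mul(-912, Rational(1, 21840)), Rational(1, 733590)) = Add(Rational(-19, 455), Rational(1, 733590)) = Rational(-214427, 5135130)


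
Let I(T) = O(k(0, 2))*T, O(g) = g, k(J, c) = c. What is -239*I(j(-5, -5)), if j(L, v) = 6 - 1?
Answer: -2390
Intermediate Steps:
j(L, v) = 5
I(T) = 2*T
-239*I(j(-5, -5)) = -478*5 = -239*10 = -2390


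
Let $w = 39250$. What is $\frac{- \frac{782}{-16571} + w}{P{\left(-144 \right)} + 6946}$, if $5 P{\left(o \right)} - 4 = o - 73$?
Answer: $\frac{464580380}{81711601} \approx 5.6856$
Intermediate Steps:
$P{\left(o \right)} = - \frac{69}{5} + \frac{o}{5}$ ($P{\left(o \right)} = \frac{4}{5} + \frac{o - 73}{5} = \frac{4}{5} + \frac{-73 + o}{5} = \frac{4}{5} + \left(- \frac{73}{5} + \frac{o}{5}\right) = - \frac{69}{5} + \frac{o}{5}$)
$\frac{- \frac{782}{-16571} + w}{P{\left(-144 \right)} + 6946} = \frac{- \frac{782}{-16571} + 39250}{\left(- \frac{69}{5} + \frac{1}{5} \left(-144\right)\right) + 6946} = \frac{\left(-782\right) \left(- \frac{1}{16571}\right) + 39250}{\left(- \frac{69}{5} - \frac{144}{5}\right) + 6946} = \frac{\frac{782}{16571} + 39250}{- \frac{213}{5} + 6946} = \frac{650412532}{16571 \cdot \frac{34517}{5}} = \frac{650412532}{16571} \cdot \frac{5}{34517} = \frac{464580380}{81711601}$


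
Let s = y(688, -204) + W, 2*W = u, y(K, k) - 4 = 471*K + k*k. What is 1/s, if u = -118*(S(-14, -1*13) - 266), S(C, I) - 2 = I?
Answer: 1/382011 ≈ 2.6177e-6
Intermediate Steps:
S(C, I) = 2 + I
y(K, k) = 4 + k² + 471*K (y(K, k) = 4 + (471*K + k*k) = 4 + (471*K + k²) = 4 + (k² + 471*K) = 4 + k² + 471*K)
u = 32686 (u = -118*((2 - 1*13) - 266) = -118*((2 - 13) - 266) = -118*(-11 - 266) = -118*(-277) = 32686)
W = 16343 (W = (½)*32686 = 16343)
s = 382011 (s = (4 + (-204)² + 471*688) + 16343 = (4 + 41616 + 324048) + 16343 = 365668 + 16343 = 382011)
1/s = 1/382011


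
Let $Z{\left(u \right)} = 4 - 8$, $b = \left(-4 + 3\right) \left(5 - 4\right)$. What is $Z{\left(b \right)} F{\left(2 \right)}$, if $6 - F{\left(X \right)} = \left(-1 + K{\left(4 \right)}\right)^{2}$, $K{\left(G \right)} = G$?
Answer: $12$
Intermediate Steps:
$b = -1$ ($b = \left(-1\right) 1 = -1$)
$F{\left(X \right)} = -3$ ($F{\left(X \right)} = 6 - \left(-1 + 4\right)^{2} = 6 - 3^{2} = 6 - 9 = -3$)
$Z{\left(u \right)} = -4$ ($Z{\left(u \right)} = 4 - 8 = -4$)
$Z{\left(b \right)} F{\left(2 \right)} = \left(-4\right) \left(-3\right) = 12$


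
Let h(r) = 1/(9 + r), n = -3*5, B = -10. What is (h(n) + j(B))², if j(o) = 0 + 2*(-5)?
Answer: 3721/36 ≈ 103.36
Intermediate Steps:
j(o) = -10 (j(o) = 0 - 10 = -10)
n = -15
(h(n) + j(B))² = (1/(9 - 15) - 10)² = (1/(-6) - 10)² = (-⅙ - 10)² = (-61/6)² = 3721/36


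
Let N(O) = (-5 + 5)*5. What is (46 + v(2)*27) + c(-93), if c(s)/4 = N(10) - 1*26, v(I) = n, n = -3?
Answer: -139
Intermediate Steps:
v(I) = -3
N(O) = 0 (N(O) = 0*5 = 0)
c(s) = -104 (c(s) = 4*(0 - 1*26) = 4*(0 - 26) = 4*(-26) = -104)
(46 + v(2)*27) + c(-93) = (46 - 3*27) - 104 = (46 - 81) - 104 = -35 - 104 = -139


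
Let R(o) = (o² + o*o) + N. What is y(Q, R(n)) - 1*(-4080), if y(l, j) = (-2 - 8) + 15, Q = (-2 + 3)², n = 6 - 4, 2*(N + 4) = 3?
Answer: 4085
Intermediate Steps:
N = -5/2 (N = -4 + (½)*3 = -4 + 3/2 = -5/2 ≈ -2.5000)
n = 2
R(o) = -5/2 + 2*o² (R(o) = (o² + o*o) - 5/2 = (o² + o²) - 5/2 = 2*o² - 5/2 = -5/2 + 2*o²)
Q = 1 (Q = 1² = 1)
y(l, j) = 5 (y(l, j) = -10 + 15 = 5)
y(Q, R(n)) - 1*(-4080) = 5 - 1*(-4080) = 5 + 4080 = 4085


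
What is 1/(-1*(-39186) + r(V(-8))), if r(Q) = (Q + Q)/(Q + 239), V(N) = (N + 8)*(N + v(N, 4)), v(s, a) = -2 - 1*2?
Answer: 1/39186 ≈ 2.5519e-5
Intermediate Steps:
v(s, a) = -4 (v(s, a) = -2 - 2 = -4)
V(N) = (-4 + N)*(8 + N) (V(N) = (N + 8)*(N - 4) = (8 + N)*(-4 + N) = (-4 + N)*(8 + N))
r(Q) = 2*Q/(239 + Q) (r(Q) = (2*Q)/(239 + Q) = 2*Q/(239 + Q))
1/(-1*(-39186) + r(V(-8))) = 1/(-1*(-39186) + 2*(-32 + (-8)² + 4*(-8))/(239 + (-32 + (-8)² + 4*(-8)))) = 1/(39186 + 2*(-32 + 64 - 32)/(239 + (-32 + 64 - 32))) = 1/(39186 + 2*0/(239 + 0)) = 1/(39186 + 2*0/239) = 1/(39186 + 2*0*(1/239)) = 1/(39186 + 0) = 1/39186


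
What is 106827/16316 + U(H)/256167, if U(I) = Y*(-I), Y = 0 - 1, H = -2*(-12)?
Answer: 9121981231/1393206924 ≈ 6.5475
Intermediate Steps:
H = 24
Y = -1
U(I) = I (U(I) = -(-1)*I = I)
106827/16316 + U(H)/256167 = 106827/16316 + 24/256167 = 106827*(1/16316) + 24*(1/256167) = 106827/16316 + 8/85389 = 9121981231/1393206924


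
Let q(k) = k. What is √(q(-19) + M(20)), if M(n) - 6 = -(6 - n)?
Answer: 1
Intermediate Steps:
M(n) = n (M(n) = 6 - (6 - n) = 6 + (-6 + n) = n)
√(q(-19) + M(20)) = √(-19 + 20) = √1 = 1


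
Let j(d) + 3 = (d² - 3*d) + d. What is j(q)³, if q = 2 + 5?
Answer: 32768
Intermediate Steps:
q = 7
j(d) = -3 + d² - 2*d (j(d) = -3 + ((d² - 3*d) + d) = -3 + (d² - 2*d) = -3 + d² - 2*d)
j(q)³ = (-3 + 7² - 2*7)³ = (-3 + 49 - 14)³ = 32³ = 32768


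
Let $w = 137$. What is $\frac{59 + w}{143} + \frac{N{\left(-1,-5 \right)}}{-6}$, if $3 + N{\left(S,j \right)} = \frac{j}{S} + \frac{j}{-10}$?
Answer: $\frac{1637}{1716} \approx 0.95396$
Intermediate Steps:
$N{\left(S,j \right)} = -3 - \frac{j}{10} + \frac{j}{S}$ ($N{\left(S,j \right)} = -3 + \left(\frac{j}{S} + \frac{j}{-10}\right) = -3 + \left(\frac{j}{S} + j \left(- \frac{1}{10}\right)\right) = -3 - \left(\frac{j}{10} - \frac{j}{S}\right) = -3 - \frac{j}{10} + \frac{j}{S}$)
$\frac{59 + w}{143} + \frac{N{\left(-1,-5 \right)}}{-6} = \frac{59 + 137}{143} + \frac{-3 - - \frac{1}{2} - \frac{5}{-1}}{-6} = 196 \cdot \frac{1}{143} + \left(-3 + \frac{1}{2} - -5\right) \left(- \frac{1}{6}\right) = \frac{196}{143} + \left(-3 + \frac{1}{2} + 5\right) \left(- \frac{1}{6}\right) = \frac{196}{143} + \frac{5}{2} \left(- \frac{1}{6}\right) = \frac{196}{143} - \frac{5}{12} = \frac{1637}{1716}$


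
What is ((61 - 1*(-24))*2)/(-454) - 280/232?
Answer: -10410/6583 ≈ -1.5813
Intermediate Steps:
((61 - 1*(-24))*2)/(-454) - 280/232 = ((61 + 24)*2)*(-1/454) - 280*1/232 = (85*2)*(-1/454) - 35/29 = 170*(-1/454) - 35/29 = -85/227 - 35/29 = -10410/6583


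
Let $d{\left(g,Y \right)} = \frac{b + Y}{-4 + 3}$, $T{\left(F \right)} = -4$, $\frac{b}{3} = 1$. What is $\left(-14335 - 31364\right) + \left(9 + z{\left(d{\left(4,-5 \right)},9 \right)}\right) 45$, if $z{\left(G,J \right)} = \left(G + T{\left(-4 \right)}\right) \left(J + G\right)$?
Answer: $-46284$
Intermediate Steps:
$b = 3$ ($b = 3 \cdot 1 = 3$)
$d{\left(g,Y \right)} = -3 - Y$ ($d{\left(g,Y \right)} = \frac{3 + Y}{-4 + 3} = \frac{3 + Y}{-1} = \left(3 + Y\right) \left(-1\right) = -3 - Y$)
$z{\left(G,J \right)} = \left(-4 + G\right) \left(G + J\right)$ ($z{\left(G,J \right)} = \left(G - 4\right) \left(J + G\right) = \left(-4 + G\right) \left(G + J\right)$)
$\left(-14335 - 31364\right) + \left(9 + z{\left(d{\left(4,-5 \right)},9 \right)}\right) 45 = \left(-14335 - 31364\right) + \left(9 - \left(36 - \left(-3 - -5\right)^{2} + 4 \left(-3 - -5\right) - \left(-3 - -5\right) 9\right)\right) 45 = -45699 + \left(9 - \left(36 - \left(-3 + 5\right)^{2} + 4 \left(-3 + 5\right) - \left(-3 + 5\right) 9\right)\right) 45 = -45699 + \left(9 + \left(2^{2} - 8 - 36 + 2 \cdot 9\right)\right) 45 = -45699 + \left(9 + \left(4 - 8 - 36 + 18\right)\right) 45 = -45699 + \left(9 - 22\right) 45 = -45699 - 585 = -46284$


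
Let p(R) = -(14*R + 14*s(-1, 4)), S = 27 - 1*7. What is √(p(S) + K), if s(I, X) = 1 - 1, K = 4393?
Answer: 3*√457 ≈ 64.133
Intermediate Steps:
s(I, X) = 0
S = 20 (S = 27 - 7 = 20)
p(R) = -14*R
√(p(S) + K) = √(-14*20 + 4393) = √(-280 + 4393) = √4113 = 3*√457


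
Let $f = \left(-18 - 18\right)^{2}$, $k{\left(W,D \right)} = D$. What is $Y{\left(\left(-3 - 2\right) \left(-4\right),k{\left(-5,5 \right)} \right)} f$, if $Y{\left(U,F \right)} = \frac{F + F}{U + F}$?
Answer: $\frac{2592}{5} \approx 518.4$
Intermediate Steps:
$Y{\left(U,F \right)} = \frac{2 F}{F + U}$
$f = 1296$ ($f = \left(-36\right)^{2} = 1296$)
$Y{\left(\left(-3 - 2\right) \left(-4\right),k{\left(-5,5 \right)} \right)} f = 2 \cdot 5 \frac{1}{5 + \left(-3 - 2\right) \left(-4\right)} 1296 = 2 \cdot 5 \frac{1}{5 - -20} \cdot 1296 = 2 \cdot 5 \frac{1}{5 + 20} \cdot 1296 = 2 \cdot 5 \cdot \frac{1}{25} \cdot 1296 = \frac{2}{5} \cdot 1296 = \frac{2592}{5}$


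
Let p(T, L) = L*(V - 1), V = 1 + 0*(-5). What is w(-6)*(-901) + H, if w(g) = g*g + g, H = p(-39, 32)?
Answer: -27030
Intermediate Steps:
V = 1 (V = 1 + 0 = 1)
p(T, L) = 0 (p(T, L) = L*(1 - 1) = L*0 = 0)
H = 0
w(g) = g + g² (w(g) = g² + g = g + g²)
w(-6)*(-901) + H = -6*(1 - 6)*(-901) + 0 = -6*(-5)*(-901) + 0 = 30*(-901) + 0 = -27030 + 0 = -27030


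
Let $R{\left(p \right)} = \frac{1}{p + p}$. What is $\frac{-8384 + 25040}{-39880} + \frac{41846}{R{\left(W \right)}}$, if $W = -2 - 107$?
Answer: $- \frac{45475305662}{4985} \approx -9.1224 \cdot 10^{6}$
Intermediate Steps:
$W = -109$ ($W = -2 - 107 = -109$)
$R{\left(p \right)} = \frac{1}{2 p}$
$\frac{-8384 + 25040}{-39880} + \frac{41846}{R{\left(W \right)}} = \frac{-8384 + 25040}{-39880} + \frac{41846}{\frac{1}{2} \frac{1}{-109}} = 16656 \left(- \frac{1}{39880}\right) + \frac{41846}{\frac{1}{2} \left(- \frac{1}{109}\right)} = - \frac{2082}{4985} + \frac{41846}{- \frac{1}{218}} = - \frac{2082}{4985} + 41846 \left(-218\right) = - \frac{2082}{4985} - 9122428 = - \frac{45475305662}{4985}$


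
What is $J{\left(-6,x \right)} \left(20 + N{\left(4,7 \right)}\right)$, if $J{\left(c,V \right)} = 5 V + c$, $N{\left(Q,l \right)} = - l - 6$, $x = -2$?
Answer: $-112$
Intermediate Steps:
$N{\left(Q,l \right)} = -6 - l$
$J{\left(c,V \right)} = c + 5 V$
$J{\left(-6,x \right)} \left(20 + N{\left(4,7 \right)}\right) = \left(-6 + 5 \left(-2\right)\right) \left(20 - 13\right) = \left(-6 - 10\right) \left(20 - 13\right) = - 16 \left(20 - 13\right) = \left(-16\right) 7 = -112$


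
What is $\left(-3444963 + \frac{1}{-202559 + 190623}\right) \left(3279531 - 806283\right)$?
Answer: $- \frac{3178052448061641}{373} \approx -8.5203 \cdot 10^{12}$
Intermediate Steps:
$\left(-3444963 + \frac{1}{-202559 + 190623}\right) \left(3279531 - 806283\right) = \left(-3444963 + \frac{1}{-11936}\right) 2473248 = \left(-3444963 - \frac{1}{11936}\right) 2473248 = \left(- \frac{41119078369}{11936}\right) 2473248 = - \frac{3178052448061641}{373}$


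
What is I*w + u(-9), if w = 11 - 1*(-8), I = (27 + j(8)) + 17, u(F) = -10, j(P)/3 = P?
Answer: 1282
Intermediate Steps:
j(P) = 3*P
I = 68 (I = (27 + 3*8) + 17 = (27 + 24) + 17 = 51 + 17 = 68)
w = 19 (w = 11 + 8 = 19)
I*w + u(-9) = 68*19 - 10 = 1292 - 10 = 1282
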